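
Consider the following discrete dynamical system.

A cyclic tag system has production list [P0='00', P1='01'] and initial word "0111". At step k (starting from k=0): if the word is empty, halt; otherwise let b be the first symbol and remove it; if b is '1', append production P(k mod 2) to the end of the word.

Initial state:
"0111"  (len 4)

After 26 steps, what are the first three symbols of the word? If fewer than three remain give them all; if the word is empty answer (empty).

010

step 0: "0111"  (len 4)
step 1: "111"  (len 3)
step 2: "1101"  (len 4)
step 3: "10100"  (len 5)
step 4: "010001"  (len 6)
step 5: "10001"  (len 5)
step 6: "000101"  (len 6)
step 7: "00101"  (len 5)
step 8: "0101"  (len 4)
step 9: "101"  (len 3)
step 10: "0101"  (len 4)
step 11: "101"  (len 3)
step 12: "0101"  (len 4)
step 13: "101"  (len 3)
step 14: "0101"  (len 4)
step 15: "101"  (len 3)
step 16: "0101"  (len 4)
step 17: "101"  (len 3)
step 18: "0101"  (len 4)
step 19: "101"  (len 3)
step 20: "0101"  (len 4)
step 21: "101"  (len 3)
step 22: "0101"  (len 4)
step 23: "101"  (len 3)
step 24: "0101"  (len 4)
step 25: "101"  (len 3)
step 26: "0101"  (len 4)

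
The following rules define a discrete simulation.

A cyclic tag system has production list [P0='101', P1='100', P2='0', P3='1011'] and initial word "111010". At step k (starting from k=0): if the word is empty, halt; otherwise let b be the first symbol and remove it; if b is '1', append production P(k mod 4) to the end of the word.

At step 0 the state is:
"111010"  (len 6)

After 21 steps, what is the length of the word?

gen 0: "111010"  (len 6)
gen 1: "11010101"  (len 8)
gen 2: "1010101100"  (len 10)
gen 3: "0101011000"  (len 10)
gen 4: "101011000"  (len 9)
gen 5: "01011000101"  (len 11)
gen 6: "1011000101"  (len 10)
gen 7: "0110001010"  (len 10)
gen 8: "110001010"  (len 9)
gen 9: "10001010101"  (len 11)
gen 10: "0001010101100"  (len 13)
gen 11: "001010101100"  (len 12)
gen 12: "01010101100"  (len 11)
gen 13: "1010101100"  (len 10)
gen 14: "010101100100"  (len 12)
gen 15: "10101100100"  (len 11)
gen 16: "01011001001011"  (len 14)
gen 17: "1011001001011"  (len 13)
gen 18: "011001001011100"  (len 15)
gen 19: "11001001011100"  (len 14)
gen 20: "10010010111001011"  (len 17)
gen 21: "0010010111001011101"  (len 19)

19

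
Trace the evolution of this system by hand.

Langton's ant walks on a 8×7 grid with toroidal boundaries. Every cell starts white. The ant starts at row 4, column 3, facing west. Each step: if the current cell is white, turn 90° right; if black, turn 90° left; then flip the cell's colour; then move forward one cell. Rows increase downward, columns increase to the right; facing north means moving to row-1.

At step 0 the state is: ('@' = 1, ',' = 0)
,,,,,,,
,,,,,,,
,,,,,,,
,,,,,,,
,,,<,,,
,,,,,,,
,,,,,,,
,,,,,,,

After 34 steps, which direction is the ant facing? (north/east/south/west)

[0] ,,,,,,,
,,,,,,,
,,,,,,,
,,,,,,,
,,,<,,,
,,,,,,,
,,,,,,,
,,,,,,,
[1] ,,,,,,,
,,,,,,,
,,,,,,,
,,,^,,,
,,,@,,,
,,,,,,,
,,,,,,,
,,,,,,,
[2] ,,,,,,,
,,,,,,,
,,,,,,,
,,,@>,,
,,,@,,,
,,,,,,,
,,,,,,,
,,,,,,,
[3] ,,,,,,,
,,,,,,,
,,,,,,,
,,,@@,,
,,,@v,,
,,,,,,,
,,,,,,,
,,,,,,,
[4] ,,,,,,,
,,,,,,,
,,,,,,,
,,,@@,,
,,,<@,,
,,,,,,,
,,,,,,,
,,,,,,,
[5] ,,,,,,,
,,,,,,,
,,,,,,,
,,,@@,,
,,,,@,,
,,,v,,,
,,,,,,,
,,,,,,,
[6] ,,,,,,,
,,,,,,,
,,,,,,,
,,,@@,,
,,,,@,,
,,<@,,,
,,,,,,,
,,,,,,,
[7] ,,,,,,,
,,,,,,,
,,,,,,,
,,,@@,,
,,^,@,,
,,@@,,,
,,,,,,,
,,,,,,,
[8] ,,,,,,,
,,,,,,,
,,,,,,,
,,,@@,,
,,@>@,,
,,@@,,,
,,,,,,,
,,,,,,,
[9] ,,,,,,,
,,,,,,,
,,,,,,,
,,,@@,,
,,@@@,,
,,@v,,,
,,,,,,,
,,,,,,,
[10] ,,,,,,,
,,,,,,,
,,,,,,,
,,,@@,,
,,@@@,,
,,@,>,,
,,,,,,,
,,,,,,,
[11] ,,,,,,,
,,,,,,,
,,,,,,,
,,,@@,,
,,@@@,,
,,@,@,,
,,,,v,,
,,,,,,,
[12] ,,,,,,,
,,,,,,,
,,,,,,,
,,,@@,,
,,@@@,,
,,@,@,,
,,,<@,,
,,,,,,,
[13] ,,,,,,,
,,,,,,,
,,,,,,,
,,,@@,,
,,@@@,,
,,@^@,,
,,,@@,,
,,,,,,,
[14] ,,,,,,,
,,,,,,,
,,,,,,,
,,,@@,,
,,@@@,,
,,@@>,,
,,,@@,,
,,,,,,,
[15] ,,,,,,,
,,,,,,,
,,,,,,,
,,,@@,,
,,@@^,,
,,@@,,,
,,,@@,,
,,,,,,,
[16] ,,,,,,,
,,,,,,,
,,,,,,,
,,,@@,,
,,@<,,,
,,@@,,,
,,,@@,,
,,,,,,,
[17] ,,,,,,,
,,,,,,,
,,,,,,,
,,,@@,,
,,@,,,,
,,@v,,,
,,,@@,,
,,,,,,,
[18] ,,,,,,,
,,,,,,,
,,,,,,,
,,,@@,,
,,@,,,,
,,@,>,,
,,,@@,,
,,,,,,,
[19] ,,,,,,,
,,,,,,,
,,,,,,,
,,,@@,,
,,@,,,,
,,@,@,,
,,,@v,,
,,,,,,,
[20] ,,,,,,,
,,,,,,,
,,,,,,,
,,,@@,,
,,@,,,,
,,@,@,,
,,,@,>,
,,,,,,,
[21] ,,,,,,,
,,,,,,,
,,,,,,,
,,,@@,,
,,@,,,,
,,@,@,,
,,,@,@,
,,,,,v,
[22] ,,,,,,,
,,,,,,,
,,,,,,,
,,,@@,,
,,@,,,,
,,@,@,,
,,,@,@,
,,,,<@,
[23] ,,,,,,,
,,,,,,,
,,,,,,,
,,,@@,,
,,@,,,,
,,@,@,,
,,,@^@,
,,,,@@,
[24] ,,,,,,,
,,,,,,,
,,,,,,,
,,,@@,,
,,@,,,,
,,@,@,,
,,,@@>,
,,,,@@,
[25] ,,,,,,,
,,,,,,,
,,,,,,,
,,,@@,,
,,@,,,,
,,@,@^,
,,,@@,,
,,,,@@,
[26] ,,,,,,,
,,,,,,,
,,,,,,,
,,,@@,,
,,@,,,,
,,@,@@>
,,,@@,,
,,,,@@,
[27] ,,,,,,,
,,,,,,,
,,,,,,,
,,,@@,,
,,@,,,,
,,@,@@@
,,,@@,v
,,,,@@,
[28] ,,,,,,,
,,,,,,,
,,,,,,,
,,,@@,,
,,@,,,,
,,@,@@@
,,,@@<@
,,,,@@,
[29] ,,,,,,,
,,,,,,,
,,,,,,,
,,,@@,,
,,@,,,,
,,@,@^@
,,,@@@@
,,,,@@,
[30] ,,,,,,,
,,,,,,,
,,,,,,,
,,,@@,,
,,@,,,,
,,@,<,@
,,,@@@@
,,,,@@,
[31] ,,,,,,,
,,,,,,,
,,,,,,,
,,,@@,,
,,@,,,,
,,@,,,@
,,,@v@@
,,,,@@,
[32] ,,,,,,,
,,,,,,,
,,,,,,,
,,,@@,,
,,@,,,,
,,@,,,@
,,,@,>@
,,,,@@,
[33] ,,,,,,,
,,,,,,,
,,,,,,,
,,,@@,,
,,@,,,,
,,@,,^@
,,,@,,@
,,,,@@,
[34] ,,,,,,,
,,,,,,,
,,,,,,,
,,,@@,,
,,@,,,,
,,@,,@>
,,,@,,@
,,,,@@,

east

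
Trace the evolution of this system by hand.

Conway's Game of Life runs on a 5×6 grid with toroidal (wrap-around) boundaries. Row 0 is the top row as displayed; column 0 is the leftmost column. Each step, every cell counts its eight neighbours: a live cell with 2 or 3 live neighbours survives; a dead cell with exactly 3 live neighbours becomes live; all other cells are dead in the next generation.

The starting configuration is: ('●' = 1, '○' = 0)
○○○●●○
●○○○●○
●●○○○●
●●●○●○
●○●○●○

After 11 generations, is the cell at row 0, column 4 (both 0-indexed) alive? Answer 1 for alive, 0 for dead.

0

t=0: ○○○●●○
●○○○●○
●●○○○●
●●●○●○
●○●○●○
t=1: ○●○○●○
●●○●●○
○○●●●○
○○●○●○
●○●○●○
t=2: ○○○○●○
●●○○○○
○○○○○○
○○●○●○
○○●○●○
t=3: ○●○●○●
○○○○○○
○●○○○○
○○○○○○
○○○○●●
t=4: ●○○○○●
●○●○○○
○○○○○○
○○○○○○
●○○○●●
t=5: ○○○○●○
●●○○○●
○○○○○○
○○○○○●
●○○○●○
t=6: ○●○○●○
●○○○○●
○○○○○●
○○○○○●
○○○○●○
t=7: ●○○○●○
●○○○●●
○○○○●●
○○○○●●
○○○○●●
t=8: ●○○●○○
●○○●○○
○○○●○○
●○○●○○
●○○●○○
t=9: ●●●●●●
○○●●●○
○○●●●○
○○●●●○
●●●●●●
t=10: ○○○○○○
●○○○○○
○●○○○●
●○○○○○
○○○○○○
t=11: ○○○○○○
●○○○○○
○●○○○●
●○○○○○
○○○○○○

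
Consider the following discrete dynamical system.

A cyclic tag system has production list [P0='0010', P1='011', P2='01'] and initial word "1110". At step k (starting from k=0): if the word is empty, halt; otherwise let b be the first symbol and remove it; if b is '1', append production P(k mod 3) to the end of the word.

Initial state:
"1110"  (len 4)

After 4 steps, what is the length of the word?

9

t=0: "1110"  (len 4)
t=1: "1100010"  (len 7)
t=2: "100010011"  (len 9)
t=3: "0001001101"  (len 10)
t=4: "001001101"  (len 9)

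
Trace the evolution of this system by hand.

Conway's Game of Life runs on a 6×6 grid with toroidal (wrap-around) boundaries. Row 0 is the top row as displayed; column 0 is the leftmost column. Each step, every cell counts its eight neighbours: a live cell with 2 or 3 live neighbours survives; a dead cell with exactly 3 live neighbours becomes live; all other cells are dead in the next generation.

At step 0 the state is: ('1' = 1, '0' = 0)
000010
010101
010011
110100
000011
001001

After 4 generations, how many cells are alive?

2

0) 000010
010101
010011
110100
000011
001001
1) 101111
001101
010101
011100
011111
000101
2) 110000
000000
010000
000001
010001
000000
3) 000000
110000
000000
000000
100000
010000
4) 110000
000000
000000
000000
000000
000000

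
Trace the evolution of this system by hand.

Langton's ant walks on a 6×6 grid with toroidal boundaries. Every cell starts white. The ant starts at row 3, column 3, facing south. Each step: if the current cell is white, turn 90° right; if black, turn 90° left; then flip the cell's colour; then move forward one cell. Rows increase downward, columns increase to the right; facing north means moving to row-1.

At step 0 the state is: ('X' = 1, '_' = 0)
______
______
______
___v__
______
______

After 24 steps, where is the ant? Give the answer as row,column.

1,5

t=0: ______
______
______
___v__
______
______
t=1: ______
______
______
__<X__
______
______
t=2: ______
______
__^___
__XX__
______
______
t=3: ______
______
__X>__
__XX__
______
______
t=4: ______
______
__XX__
__Xv__
______
______
t=5: ______
______
__XX__
__X_>_
______
______
t=6: ______
______
__XX__
__X_X_
____v_
______
t=7: ______
______
__XX__
__X_X_
___<X_
______
t=8: ______
______
__XX__
__X^X_
___XX_
______
t=9: ______
______
__XX__
__XX>_
___XX_
______
t=10: ______
______
__XX^_
__XX__
___XX_
______
t=11: ______
______
__XXX>
__XX__
___XX_
______
t=12: ______
______
__XXXX
__XX_v
___XX_
______
t=13: ______
______
__XXXX
__XX<X
___XX_
______
t=14: ______
______
__XX^X
__XXXX
___XX_
______
t=15: ______
______
__X<_X
__XXXX
___XX_
______
t=16: ______
______
__X__X
__XvXX
___XX_
______
t=17: ______
______
__X__X
__X_>X
___XX_
______
t=18: ______
______
__X_^X
__X__X
___XX_
______
t=19: ______
______
__X_X>
__X__X
___XX_
______
t=20: ______
_____^
__X_X_
__X__X
___XX_
______
t=21: ______
>____X
__X_X_
__X__X
___XX_
______
t=22: ______
X____X
v_X_X_
__X__X
___XX_
______
t=23: ______
X____X
X_X_X<
__X__X
___XX_
______
t=24: ______
X____^
X_X_XX
__X__X
___XX_
______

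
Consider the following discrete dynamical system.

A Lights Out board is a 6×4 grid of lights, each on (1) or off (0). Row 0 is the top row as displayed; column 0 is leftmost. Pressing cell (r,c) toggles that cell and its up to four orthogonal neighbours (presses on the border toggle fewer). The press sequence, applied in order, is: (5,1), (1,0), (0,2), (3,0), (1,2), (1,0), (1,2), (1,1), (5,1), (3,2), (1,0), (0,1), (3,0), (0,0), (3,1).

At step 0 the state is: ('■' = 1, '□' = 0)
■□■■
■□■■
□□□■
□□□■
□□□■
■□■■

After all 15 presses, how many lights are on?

14

t=0: ■□■■
■□■■
□□□■
□□□■
□□□■
■□■■
t=1: ■□■■
■□■■
□□□■
□□□■
□■□■
□■□■
t=2: □□■■
□■■■
■□□■
□□□■
□■□■
□■□■
t=3: □■□□
□■□■
■□□■
□□□■
□■□■
□■□■
t=4: □■□□
□■□■
□□□■
■■□■
■■□■
□■□■
t=5: □■■□
□□■□
□□■■
■■□■
■■□■
□■□■
t=6: ■■■□
■■■□
■□■■
■■□■
■■□■
□■□■
t=7: ■■□□
■□□■
■□□■
■■□■
■■□■
□■□■
t=8: ■□□□
□■■■
■■□■
■■□■
■■□■
□■□■
t=9: ■□□□
□■■■
■■□■
■■□■
■□□■
■□■■
t=10: ■□□□
□■■■
■■■■
■□■□
■□■■
■□■■
t=11: □□□□
■□■■
□■■■
■□■□
■□■■
■□■■
t=12: ■■■□
■■■■
□■■■
■□■□
■□■■
■□■■
t=13: ■■■□
■■■■
■■■■
□■■□
□□■■
■□■■
t=14: □□■□
□■■■
■■■■
□■■□
□□■■
■□■■
t=15: □□■□
□■■■
■□■■
■□□□
□■■■
■□■■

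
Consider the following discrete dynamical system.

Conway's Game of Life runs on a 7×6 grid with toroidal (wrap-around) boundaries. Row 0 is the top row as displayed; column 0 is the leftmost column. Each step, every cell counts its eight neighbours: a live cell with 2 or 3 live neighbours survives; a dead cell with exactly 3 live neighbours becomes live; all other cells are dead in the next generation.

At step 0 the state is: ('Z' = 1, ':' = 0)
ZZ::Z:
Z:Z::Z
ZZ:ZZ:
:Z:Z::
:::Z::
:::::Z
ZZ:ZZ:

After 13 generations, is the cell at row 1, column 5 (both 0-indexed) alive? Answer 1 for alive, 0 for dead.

0

[0] ZZ::Z:
Z:Z::Z
ZZ:ZZ:
:Z:Z::
:::Z::
:::::Z
ZZ:ZZ:
[1] ::::Z:
::Z:::
:::ZZ:
ZZ:Z::
::Z:Z:
Z:ZZ:Z
:ZZZZ:
[2] :Z::Z:
::::Z:
:Z:ZZ:
:Z:::Z
::::Z:
Z::::Z
ZZ::::
[3] ZZ:::Z
::Z:ZZ
Z:ZZZZ
Z:ZZ:Z
::::Z:
ZZ:::Z
:Z::::
[4] :ZZ:ZZ
::Z:::
::::::
Z:Z:::
::ZZZ:
ZZ:::Z
::Z:::
[5] :ZZ:::
:ZZZ::
:Z::::
:ZZ:::
::ZZZ:
ZZ::ZZ
::ZZZ:
[6] ::::Z:
Z::Z::
Z::Z::
:Z::::
::::Z:
ZZ::::
::::Z:
[7] :::ZZZ
:::ZZZ
ZZZ:::
::::::
ZZ::::
:::::Z
:::::Z
[8] Z::Z::
:Z::::
ZZZZZZ
::Z:::
Z:::::
:::::Z
Z::::Z
[9] ZZ:::Z
::::::
Z::ZZZ
::Z:Z:
::::::
:::::Z
Z:::ZZ
[10] :Z::Z:
:Z::::
:::ZZZ
::::Z:
::::::
Z:::ZZ
:Z::Z:
[11] ZZZ:::
Z:ZZ:Z
:::ZZZ
:::ZZZ
::::Z:
Z:::ZZ
:Z:ZZ:
[12] ::::::
::::::
::::::
::::::
Z:::::
Z:::::
:::ZZ:
[13] ::::::
::::::
::::::
::::::
::::::
:::::Z
::::::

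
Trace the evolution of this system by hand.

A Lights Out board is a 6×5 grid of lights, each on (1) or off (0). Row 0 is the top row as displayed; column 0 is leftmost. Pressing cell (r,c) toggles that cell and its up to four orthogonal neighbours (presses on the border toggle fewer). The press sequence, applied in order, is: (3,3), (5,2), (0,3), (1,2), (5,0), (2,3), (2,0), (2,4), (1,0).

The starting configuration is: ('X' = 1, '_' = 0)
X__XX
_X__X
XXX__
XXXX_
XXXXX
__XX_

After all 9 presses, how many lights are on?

11

[0] X__XX
_X__X
XXX__
XXXX_
XXXXX
__XX_
[1] X__XX
_X__X
XXXX_
XX__X
XXX_X
__XX_
[2] X__XX
_X__X
XXXX_
XX__X
XX__X
_X___
[3] X_X__
_X_XX
XXXX_
XX__X
XX__X
_X___
[4] X____
__X_X
XX_X_
XX__X
XX__X
_X___
[5] X____
__X_X
XX_X_
XX__X
_X__X
X____
[6] X____
__XXX
XXX_X
XX_XX
_X__X
X____
[7] X____
X_XXX
__X_X
_X_XX
_X__X
X____
[8] X____
X_XX_
__XX_
_X_X_
_X__X
X____
[9] _____
_XXX_
X_XX_
_X_X_
_X__X
X____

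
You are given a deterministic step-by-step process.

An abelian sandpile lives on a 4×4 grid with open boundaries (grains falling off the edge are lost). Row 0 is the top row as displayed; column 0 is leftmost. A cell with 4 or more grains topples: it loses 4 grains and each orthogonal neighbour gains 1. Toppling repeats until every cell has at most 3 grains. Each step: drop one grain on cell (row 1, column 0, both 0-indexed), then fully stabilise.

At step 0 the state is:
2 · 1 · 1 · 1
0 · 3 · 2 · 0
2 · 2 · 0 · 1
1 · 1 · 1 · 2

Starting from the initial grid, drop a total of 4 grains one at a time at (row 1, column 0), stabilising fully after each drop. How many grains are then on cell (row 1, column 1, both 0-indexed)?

0) 2 · 1 · 1 · 1
0 · 3 · 2 · 0
2 · 2 · 0 · 1
1 · 1 · 1 · 2
1) 2 · 1 · 1 · 1
1 · 3 · 2 · 0
2 · 2 · 0 · 1
1 · 1 · 1 · 2
2) 2 · 1 · 1 · 1
2 · 3 · 2 · 0
2 · 2 · 0 · 1
1 · 1 · 1 · 2
3) 2 · 1 · 1 · 1
3 · 3 · 2 · 0
2 · 2 · 0 · 1
1 · 1 · 1 · 2
4) 3 · 2 · 1 · 1
1 · 0 · 3 · 0
3 · 3 · 0 · 1
1 · 1 · 1 · 2

0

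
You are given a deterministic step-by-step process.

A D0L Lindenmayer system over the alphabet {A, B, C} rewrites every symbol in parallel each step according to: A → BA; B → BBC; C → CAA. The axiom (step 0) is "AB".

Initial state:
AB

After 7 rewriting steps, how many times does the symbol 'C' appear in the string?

step 0: AB
step 1: BABBC
step 2: BBCBABBCBBCCAA
step 3: BBCBBCCAABBCBABBCBBCCAABBCBBCCAACAABABA
step 4: BBCBBCCAABBCBBCCAACAABABABBCBBCCAABBCBABBCBBCCAABBCBBCCAACAABABABBCBBCCAABBCBBCCAACAABABACAABABABBCBABBCBA
step 5: BBCBBCCAABBCBBCCAACAABABABBCBBCCAABBCBBCCAACAABABACAABABAB…ABABBCBABBCBACAABABABBCBABBCBABBCBBCCAABBCBABBCBBCCAABBCBA  (len 285)
step 6: BBCBBCCAABBCBBCCAACAABABABBCBBCCAABBCBBCCAACAABABACAABABAB…ABABABBCBBCCAABBCBABBCBBCCAABBCBBCCAACAABABABBCBBCCAABBCBA  (len 766)
step 7: BBCBBCCAABBCBBCCAACAABABABBCBBCCAABBCBBCCAACAABABACAABABAB…BACAABABABBCBABBCBABBCBBCCAABBCBBCCAACAABABABBCBBCCAABBCBA  (len 2063)

531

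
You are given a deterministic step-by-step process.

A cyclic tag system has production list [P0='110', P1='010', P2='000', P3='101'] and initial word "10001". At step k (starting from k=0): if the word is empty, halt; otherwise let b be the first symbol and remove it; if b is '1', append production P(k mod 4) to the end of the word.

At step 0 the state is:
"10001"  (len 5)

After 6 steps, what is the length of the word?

8

t=0: "10001"  (len 5)
t=1: "0001110"  (len 7)
t=2: "001110"  (len 6)
t=3: "01110"  (len 5)
t=4: "1110"  (len 4)
t=5: "110110"  (len 6)
t=6: "10110010"  (len 8)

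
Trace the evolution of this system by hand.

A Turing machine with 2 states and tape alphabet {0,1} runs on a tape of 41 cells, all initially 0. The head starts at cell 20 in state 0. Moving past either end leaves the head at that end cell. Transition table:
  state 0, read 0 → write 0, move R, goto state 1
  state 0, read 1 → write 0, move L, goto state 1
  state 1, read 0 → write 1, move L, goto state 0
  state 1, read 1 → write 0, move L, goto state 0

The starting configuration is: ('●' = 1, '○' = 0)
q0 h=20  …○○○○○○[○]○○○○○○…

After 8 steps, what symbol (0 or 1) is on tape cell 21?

step 0: q0 h=20  …○○○○○○[○]○○○○○○…
step 1: q1 h=21  …○○○○○○[○]○○○○○○…
step 2: q0 h=20  …○○○○○○[○]●○○○○○…
step 3: q1 h=21  …○○○○○○[●]○○○○○○…
step 4: q0 h=20  …○○○○○○[○]○○○○○○…
step 5: q1 h=21  …○○○○○○[○]○○○○○○…
step 6: q0 h=20  …○○○○○○[○]●○○○○○…
step 7: q1 h=21  …○○○○○○[●]○○○○○○…
step 8: q0 h=20  …○○○○○○[○]○○○○○○…

0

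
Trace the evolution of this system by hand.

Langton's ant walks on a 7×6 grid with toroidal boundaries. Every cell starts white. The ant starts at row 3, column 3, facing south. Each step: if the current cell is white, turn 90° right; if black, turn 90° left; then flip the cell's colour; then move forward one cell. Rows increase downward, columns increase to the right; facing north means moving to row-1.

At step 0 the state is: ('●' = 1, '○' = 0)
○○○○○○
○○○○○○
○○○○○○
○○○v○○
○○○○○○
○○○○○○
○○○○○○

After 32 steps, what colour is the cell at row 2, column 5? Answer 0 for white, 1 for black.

t=0: ○○○○○○
○○○○○○
○○○○○○
○○○v○○
○○○○○○
○○○○○○
○○○○○○
t=1: ○○○○○○
○○○○○○
○○○○○○
○○<●○○
○○○○○○
○○○○○○
○○○○○○
t=2: ○○○○○○
○○○○○○
○○^○○○
○○●●○○
○○○○○○
○○○○○○
○○○○○○
t=3: ○○○○○○
○○○○○○
○○●>○○
○○●●○○
○○○○○○
○○○○○○
○○○○○○
t=4: ○○○○○○
○○○○○○
○○●●○○
○○●v○○
○○○○○○
○○○○○○
○○○○○○
t=5: ○○○○○○
○○○○○○
○○●●○○
○○●○>○
○○○○○○
○○○○○○
○○○○○○
t=6: ○○○○○○
○○○○○○
○○●●○○
○○●○●○
○○○○v○
○○○○○○
○○○○○○
t=7: ○○○○○○
○○○○○○
○○●●○○
○○●○●○
○○○<●○
○○○○○○
○○○○○○
t=8: ○○○○○○
○○○○○○
○○●●○○
○○●^●○
○○○●●○
○○○○○○
○○○○○○
t=9: ○○○○○○
○○○○○○
○○●●○○
○○●●>○
○○○●●○
○○○○○○
○○○○○○
t=10: ○○○○○○
○○○○○○
○○●●^○
○○●●○○
○○○●●○
○○○○○○
○○○○○○
t=11: ○○○○○○
○○○○○○
○○●●●>
○○●●○○
○○○●●○
○○○○○○
○○○○○○
t=12: ○○○○○○
○○○○○○
○○●●●●
○○●●○v
○○○●●○
○○○○○○
○○○○○○
t=13: ○○○○○○
○○○○○○
○○●●●●
○○●●<●
○○○●●○
○○○○○○
○○○○○○
t=14: ○○○○○○
○○○○○○
○○●●^●
○○●●●●
○○○●●○
○○○○○○
○○○○○○
t=15: ○○○○○○
○○○○○○
○○●<○●
○○●●●●
○○○●●○
○○○○○○
○○○○○○
t=16: ○○○○○○
○○○○○○
○○●○○●
○○●v●●
○○○●●○
○○○○○○
○○○○○○
t=17: ○○○○○○
○○○○○○
○○●○○●
○○●○>●
○○○●●○
○○○○○○
○○○○○○
t=18: ○○○○○○
○○○○○○
○○●○^●
○○●○○●
○○○●●○
○○○○○○
○○○○○○
t=19: ○○○○○○
○○○○○○
○○●○●>
○○●○○●
○○○●●○
○○○○○○
○○○○○○
t=20: ○○○○○○
○○○○○^
○○●○●○
○○●○○●
○○○●●○
○○○○○○
○○○○○○
t=21: ○○○○○○
>○○○○●
○○●○●○
○○●○○●
○○○●●○
○○○○○○
○○○○○○
t=22: ○○○○○○
●○○○○●
v○●○●○
○○●○○●
○○○●●○
○○○○○○
○○○○○○
t=23: ○○○○○○
●○○○○●
●○●○●<
○○●○○●
○○○●●○
○○○○○○
○○○○○○
t=24: ○○○○○○
●○○○○^
●○●○●●
○○●○○●
○○○●●○
○○○○○○
○○○○○○
t=25: ○○○○○○
●○○○<○
●○●○●●
○○●○○●
○○○●●○
○○○○○○
○○○○○○
t=26: ○○○○^○
●○○○●○
●○●○●●
○○●○○●
○○○●●○
○○○○○○
○○○○○○
t=27: ○○○○●>
●○○○●○
●○●○●●
○○●○○●
○○○●●○
○○○○○○
○○○○○○
t=28: ○○○○●●
●○○○●v
●○●○●●
○○●○○●
○○○●●○
○○○○○○
○○○○○○
t=29: ○○○○●●
●○○○<●
●○●○●●
○○●○○●
○○○●●○
○○○○○○
○○○○○○
t=30: ○○○○●●
●○○○○●
●○●○v●
○○●○○●
○○○●●○
○○○○○○
○○○○○○
t=31: ○○○○●●
●○○○○●
●○●○○>
○○●○○●
○○○●●○
○○○○○○
○○○○○○
t=32: ○○○○●●
●○○○○^
●○●○○○
○○●○○●
○○○●●○
○○○○○○
○○○○○○

0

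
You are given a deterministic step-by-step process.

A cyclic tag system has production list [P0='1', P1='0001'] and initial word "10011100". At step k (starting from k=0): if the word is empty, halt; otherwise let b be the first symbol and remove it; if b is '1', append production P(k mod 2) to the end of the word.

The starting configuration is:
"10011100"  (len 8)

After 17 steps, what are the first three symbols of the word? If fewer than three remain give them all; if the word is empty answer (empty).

step 0: "10011100"  (len 8)
step 1: "00111001"  (len 8)
step 2: "0111001"  (len 7)
step 3: "111001"  (len 6)
step 4: "110010001"  (len 9)
step 5: "100100011"  (len 9)
step 6: "001000110001"  (len 12)
step 7: "01000110001"  (len 11)
step 8: "1000110001"  (len 10)
step 9: "0001100011"  (len 10)
step 10: "001100011"  (len 9)
step 11: "01100011"  (len 8)
step 12: "1100011"  (len 7)
step 13: "1000111"  (len 7)
step 14: "0001110001"  (len 10)
step 15: "001110001"  (len 9)
step 16: "01110001"  (len 8)
step 17: "1110001"  (len 7)

111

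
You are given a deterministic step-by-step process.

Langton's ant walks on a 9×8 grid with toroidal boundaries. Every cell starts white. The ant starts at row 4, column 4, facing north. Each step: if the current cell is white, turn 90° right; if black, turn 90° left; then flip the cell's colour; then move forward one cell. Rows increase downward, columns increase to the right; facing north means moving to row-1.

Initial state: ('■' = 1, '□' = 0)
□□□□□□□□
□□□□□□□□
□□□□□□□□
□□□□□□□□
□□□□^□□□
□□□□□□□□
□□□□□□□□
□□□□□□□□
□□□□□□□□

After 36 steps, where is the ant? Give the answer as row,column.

gen 0: □□□□□□□□
□□□□□□□□
□□□□□□□□
□□□□□□□□
□□□□^□□□
□□□□□□□□
□□□□□□□□
□□□□□□□□
□□□□□□□□
gen 1: □□□□□□□□
□□□□□□□□
□□□□□□□□
□□□□□□□□
□□□□■>□□
□□□□□□□□
□□□□□□□□
□□□□□□□□
□□□□□□□□
gen 2: □□□□□□□□
□□□□□□□□
□□□□□□□□
□□□□□□□□
□□□□■■□□
□□□□□v□□
□□□□□□□□
□□□□□□□□
□□□□□□□□
gen 3: □□□□□□□□
□□□□□□□□
□□□□□□□□
□□□□□□□□
□□□□■■□□
□□□□<■□□
□□□□□□□□
□□□□□□□□
□□□□□□□□
gen 4: □□□□□□□□
□□□□□□□□
□□□□□□□□
□□□□□□□□
□□□□^■□□
□□□□■■□□
□□□□□□□□
□□□□□□□□
□□□□□□□□
gen 5: □□□□□□□□
□□□□□□□□
□□□□□□□□
□□□□□□□□
□□□<□■□□
□□□□■■□□
□□□□□□□□
□□□□□□□□
□□□□□□□□
gen 6: □□□□□□□□
□□□□□□□□
□□□□□□□□
□□□^□□□□
□□□■□■□□
□□□□■■□□
□□□□□□□□
□□□□□□□□
□□□□□□□□
gen 7: □□□□□□□□
□□□□□□□□
□□□□□□□□
□□□■>□□□
□□□■□■□□
□□□□■■□□
□□□□□□□□
□□□□□□□□
□□□□□□□□
gen 8: □□□□□□□□
□□□□□□□□
□□□□□□□□
□□□■■□□□
□□□■v■□□
□□□□■■□□
□□□□□□□□
□□□□□□□□
□□□□□□□□
gen 9: □□□□□□□□
□□□□□□□□
□□□□□□□□
□□□■■□□□
□□□<■■□□
□□□□■■□□
□□□□□□□□
□□□□□□□□
□□□□□□□□
gen 10: □□□□□□□□
□□□□□□□□
□□□□□□□□
□□□■■□□□
□□□□■■□□
□□□v■■□□
□□□□□□□□
□□□□□□□□
□□□□□□□□
gen 11: □□□□□□□□
□□□□□□□□
□□□□□□□□
□□□■■□□□
□□□□■■□□
□□<■■■□□
□□□□□□□□
□□□□□□□□
□□□□□□□□
gen 12: □□□□□□□□
□□□□□□□□
□□□□□□□□
□□□■■□□□
□□^□■■□□
□□■■■■□□
□□□□□□□□
□□□□□□□□
□□□□□□□□
gen 13: □□□□□□□□
□□□□□□□□
□□□□□□□□
□□□■■□□□
□□■>■■□□
□□■■■■□□
□□□□□□□□
□□□□□□□□
□□□□□□□□
gen 14: □□□□□□□□
□□□□□□□□
□□□□□□□□
□□□■■□□□
□□■■■■□□
□□■v■■□□
□□□□□□□□
□□□□□□□□
□□□□□□□□
gen 15: □□□□□□□□
□□□□□□□□
□□□□□□□□
□□□■■□□□
□□■■■■□□
□□■□>■□□
□□□□□□□□
□□□□□□□□
□□□□□□□□
gen 16: □□□□□□□□
□□□□□□□□
□□□□□□□□
□□□■■□□□
□□■■^■□□
□□■□□■□□
□□□□□□□□
□□□□□□□□
□□□□□□□□
gen 17: □□□□□□□□
□□□□□□□□
□□□□□□□□
□□□■■□□□
□□■<□■□□
□□■□□■□□
□□□□□□□□
□□□□□□□□
□□□□□□□□
gen 18: □□□□□□□□
□□□□□□□□
□□□□□□□□
□□□■■□□□
□□■□□■□□
□□■v□■□□
□□□□□□□□
□□□□□□□□
□□□□□□□□
gen 19: □□□□□□□□
□□□□□□□□
□□□□□□□□
□□□■■□□□
□□■□□■□□
□□<■□■□□
□□□□□□□□
□□□□□□□□
□□□□□□□□
gen 20: □□□□□□□□
□□□□□□□□
□□□□□□□□
□□□■■□□□
□□■□□■□□
□□□■□■□□
□□v□□□□□
□□□□□□□□
□□□□□□□□
gen 21: □□□□□□□□
□□□□□□□□
□□□□□□□□
□□□■■□□□
□□■□□■□□
□□□■□■□□
□<■□□□□□
□□□□□□□□
□□□□□□□□
gen 22: □□□□□□□□
□□□□□□□□
□□□□□□□□
□□□■■□□□
□□■□□■□□
□^□■□■□□
□■■□□□□□
□□□□□□□□
□□□□□□□□
gen 23: □□□□□□□□
□□□□□□□□
□□□□□□□□
□□□■■□□□
□□■□□■□□
□■>■□■□□
□■■□□□□□
□□□□□□□□
□□□□□□□□
gen 24: □□□□□□□□
□□□□□□□□
□□□□□□□□
□□□■■□□□
□□■□□■□□
□■■■□■□□
□■v□□□□□
□□□□□□□□
□□□□□□□□
gen 25: □□□□□□□□
□□□□□□□□
□□□□□□□□
□□□■■□□□
□□■□□■□□
□■■■□■□□
□■□>□□□□
□□□□□□□□
□□□□□□□□
gen 26: □□□□□□□□
□□□□□□□□
□□□□□□□□
□□□■■□□□
□□■□□■□□
□■■■□■□□
□■□■□□□□
□□□v□□□□
□□□□□□□□
gen 27: □□□□□□□□
□□□□□□□□
□□□□□□□□
□□□■■□□□
□□■□□■□□
□■■■□■□□
□■□■□□□□
□□<■□□□□
□□□□□□□□
gen 28: □□□□□□□□
□□□□□□□□
□□□□□□□□
□□□■■□□□
□□■□□■□□
□■■■□■□□
□■^■□□□□
□□■■□□□□
□□□□□□□□
gen 29: □□□□□□□□
□□□□□□□□
□□□□□□□□
□□□■■□□□
□□■□□■□□
□■■■□■□□
□■■>□□□□
□□■■□□□□
□□□□□□□□
gen 30: □□□□□□□□
□□□□□□□□
□□□□□□□□
□□□■■□□□
□□■□□■□□
□■■^□■□□
□■■□□□□□
□□■■□□□□
□□□□□□□□
gen 31: □□□□□□□□
□□□□□□□□
□□□□□□□□
□□□■■□□□
□□■□□■□□
□■<□□■□□
□■■□□□□□
□□■■□□□□
□□□□□□□□
gen 32: □□□□□□□□
□□□□□□□□
□□□□□□□□
□□□■■□□□
□□■□□■□□
□■□□□■□□
□■v□□□□□
□□■■□□□□
□□□□□□□□
gen 33: □□□□□□□□
□□□□□□□□
□□□□□□□□
□□□■■□□□
□□■□□■□□
□■□□□■□□
□■□>□□□□
□□■■□□□□
□□□□□□□□
gen 34: □□□□□□□□
□□□□□□□□
□□□□□□□□
□□□■■□□□
□□■□□■□□
□■□□□■□□
□■□■□□□□
□□■v□□□□
□□□□□□□□
gen 35: □□□□□□□□
□□□□□□□□
□□□□□□□□
□□□■■□□□
□□■□□■□□
□■□□□■□□
□■□■□□□□
□□■□>□□□
□□□□□□□□
gen 36: □□□□□□□□
□□□□□□□□
□□□□□□□□
□□□■■□□□
□□■□□■□□
□■□□□■□□
□■□■□□□□
□□■□■□□□
□□□□v□□□

8,4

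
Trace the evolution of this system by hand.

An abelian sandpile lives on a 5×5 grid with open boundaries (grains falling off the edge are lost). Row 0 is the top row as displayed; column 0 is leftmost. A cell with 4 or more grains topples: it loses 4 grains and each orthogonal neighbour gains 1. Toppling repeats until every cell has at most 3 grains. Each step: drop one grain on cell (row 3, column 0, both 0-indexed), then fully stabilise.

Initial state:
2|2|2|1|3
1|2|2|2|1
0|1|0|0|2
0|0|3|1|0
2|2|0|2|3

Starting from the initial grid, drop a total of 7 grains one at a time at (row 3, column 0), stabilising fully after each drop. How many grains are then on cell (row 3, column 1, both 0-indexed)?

1

t=0: 2|2|2|1|3
1|2|2|2|1
0|1|0|0|2
0|0|3|1|0
2|2|0|2|3
t=1: 2|2|2|1|3
1|2|2|2|1
0|1|0|0|2
1|0|3|1|0
2|2|0|2|3
t=2: 2|2|2|1|3
1|2|2|2|1
0|1|0|0|2
2|0|3|1|0
2|2|0|2|3
t=3: 2|2|2|1|3
1|2|2|2|1
0|1|0|0|2
3|0|3|1|0
2|2|0|2|3
t=4: 2|2|2|1|3
1|2|2|2|1
1|1|0|0|2
0|1|3|1|0
3|2|0|2|3
t=5: 2|2|2|1|3
1|2|2|2|1
1|1|0|0|2
1|1|3|1|0
3|2|0|2|3
t=6: 2|2|2|1|3
1|2|2|2|1
1|1|0|0|2
2|1|3|1|0
3|2|0|2|3
t=7: 2|2|2|1|3
1|2|2|2|1
1|1|0|0|2
3|1|3|1|0
3|2|0|2|3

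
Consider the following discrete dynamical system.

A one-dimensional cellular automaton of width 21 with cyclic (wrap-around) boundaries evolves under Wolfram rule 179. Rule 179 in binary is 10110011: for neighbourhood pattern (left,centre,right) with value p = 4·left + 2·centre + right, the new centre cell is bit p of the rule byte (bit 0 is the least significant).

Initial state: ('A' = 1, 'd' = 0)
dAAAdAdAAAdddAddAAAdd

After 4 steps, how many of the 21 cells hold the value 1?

10

[0] dAAAdAdAAAdddAddAAAdd
[1] AdAdAdAdAdAAAdAAdAdAA
[2] dAdAdAdAdAdAdAddAdAdA
[3] AdAdAdAdAdAdAdAAdAdAd
[4] dAdAdAdAdAdAdAddAdAdA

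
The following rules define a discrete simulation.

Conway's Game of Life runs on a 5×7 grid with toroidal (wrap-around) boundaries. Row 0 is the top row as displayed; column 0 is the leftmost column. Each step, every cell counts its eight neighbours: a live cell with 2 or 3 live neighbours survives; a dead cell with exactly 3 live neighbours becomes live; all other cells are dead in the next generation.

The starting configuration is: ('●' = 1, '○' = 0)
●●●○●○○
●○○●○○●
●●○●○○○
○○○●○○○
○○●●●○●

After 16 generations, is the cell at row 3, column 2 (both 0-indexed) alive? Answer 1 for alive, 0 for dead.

t=0: ●●●○●○○
●○○●○○●
●●○●○○○
○○○●○○○
○○●●●○●
t=1: ○○○○●○○
○○○●●○●
●●○●●○●
●●○○○○○
●○○○●●○
t=2: ○○○○○○●
○○●○○○●
○●○●●○●
○○●●○○○
●●○○●●●
t=3: ○●○○○○○
○○●●○○●
●●○○●●○
○○○○○○○
●●●●●●●
t=4: ○○○○○○○
○○●●●●●
●●●●●●●
○○○○○○○
●●●●●●●
t=5: ○○○○○○○
○○○○○○○
●●○○○○○
○○○○○○○
●●●●●●●
t=6: ●●●●●●●
○○○○○○○
○○○○○○○
○○○●●●○
●●●●●●●
t=7: ○○○○○○○
●●●●●●●
○○○○●○○
●●○○○○○
○○○○○○○
t=8: ●●●●●●●
●●●●●●●
○○○○●○○
○○○○○○○
○○○○○○○
t=9: ○○○○○○○
○○○○○○○
●●●○●○●
○○○○○○○
●●●●●●●
t=10: ●●●●●●●
●●○○○○○
●●○○○○○
○○○○○○○
●●●●●●●
t=11: ○○○○○○○
○○○●●●○
●●○○○○○
○○○●●●○
○○○○○○○
t=12: ○○○○●○○
○○○○●○○
○○●○○○●
○○○○●○○
○○○○●○○
t=13: ○○○●●●○
○○○●○●○
○○○●○●○
○○○●○●○
○○○●●●○
t=14: ○○●○○○●
○○●●○●●
○○●●○●●
○○●●○●●
○○●○○○●
t=15: ●●●○○○●
●●○○○○○
●●○○○○○
●●○○○○○
●●●○○○●
t=16: ○○○○○○○
○○○○○○○
○○●○○○●
○○○○○○○
○○○○○○○

0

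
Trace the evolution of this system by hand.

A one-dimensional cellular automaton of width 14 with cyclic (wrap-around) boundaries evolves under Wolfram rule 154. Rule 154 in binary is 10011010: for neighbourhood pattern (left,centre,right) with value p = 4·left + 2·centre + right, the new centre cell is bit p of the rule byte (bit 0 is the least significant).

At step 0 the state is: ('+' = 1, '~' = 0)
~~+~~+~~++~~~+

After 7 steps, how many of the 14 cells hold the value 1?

7

step 0: ~~+~~+~~++~~~+
step 1: ++~++~+++~+~+~
step 2: +~~+~~++~~~~~~
step 3: ~++~+++~+~~~~+
step 4: ~+~~++~~~+~~+~
step 5: +~+++~+~+~++~+
step 6: ~~++~~~~~~+~~+
step 7: +++~+~~~~+~++~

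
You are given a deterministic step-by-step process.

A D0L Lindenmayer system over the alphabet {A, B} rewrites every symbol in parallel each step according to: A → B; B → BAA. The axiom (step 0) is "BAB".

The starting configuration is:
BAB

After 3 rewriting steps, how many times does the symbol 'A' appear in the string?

step 0: BAB
step 1: BAABBAA
step 2: BAABBBAABAABB
step 3: BAABBBAABAABAABBBAABBBAABAA

14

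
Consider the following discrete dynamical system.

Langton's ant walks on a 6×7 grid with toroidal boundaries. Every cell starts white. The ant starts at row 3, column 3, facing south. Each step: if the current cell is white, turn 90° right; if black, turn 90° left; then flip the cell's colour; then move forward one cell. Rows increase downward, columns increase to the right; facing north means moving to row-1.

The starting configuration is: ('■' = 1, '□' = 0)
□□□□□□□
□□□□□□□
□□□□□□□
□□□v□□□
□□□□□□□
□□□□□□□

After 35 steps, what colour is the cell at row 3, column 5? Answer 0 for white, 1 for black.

1

step 0: □□□□□□□
□□□□□□□
□□□□□□□
□□□v□□□
□□□□□□□
□□□□□□□
step 1: □□□□□□□
□□□□□□□
□□□□□□□
□□<■□□□
□□□□□□□
□□□□□□□
step 2: □□□□□□□
□□□□□□□
□□^□□□□
□□■■□□□
□□□□□□□
□□□□□□□
step 3: □□□□□□□
□□□□□□□
□□■>□□□
□□■■□□□
□□□□□□□
□□□□□□□
step 4: □□□□□□□
□□□□□□□
□□■■□□□
□□■v□□□
□□□□□□□
□□□□□□□
step 5: □□□□□□□
□□□□□□□
□□■■□□□
□□■□>□□
□□□□□□□
□□□□□□□
step 6: □□□□□□□
□□□□□□□
□□■■□□□
□□■□■□□
□□□□v□□
□□□□□□□
step 7: □□□□□□□
□□□□□□□
□□■■□□□
□□■□■□□
□□□<■□□
□□□□□□□
step 8: □□□□□□□
□□□□□□□
□□■■□□□
□□■^■□□
□□□■■□□
□□□□□□□
step 9: □□□□□□□
□□□□□□□
□□■■□□□
□□■■>□□
□□□■■□□
□□□□□□□
step 10: □□□□□□□
□□□□□□□
□□■■^□□
□□■■□□□
□□□■■□□
□□□□□□□
step 11: □□□□□□□
□□□□□□□
□□■■■>□
□□■■□□□
□□□■■□□
□□□□□□□
step 12: □□□□□□□
□□□□□□□
□□■■■■□
□□■■□v□
□□□■■□□
□□□□□□□
step 13: □□□□□□□
□□□□□□□
□□■■■■□
□□■■<■□
□□□■■□□
□□□□□□□
step 14: □□□□□□□
□□□□□□□
□□■■^■□
□□■■■■□
□□□■■□□
□□□□□□□
step 15: □□□□□□□
□□□□□□□
□□■<□■□
□□■■■■□
□□□■■□□
□□□□□□□
step 16: □□□□□□□
□□□□□□□
□□■□□■□
□□■v■■□
□□□■■□□
□□□□□□□
step 17: □□□□□□□
□□□□□□□
□□■□□■□
□□■□>■□
□□□■■□□
□□□□□□□
step 18: □□□□□□□
□□□□□□□
□□■□^■□
□□■□□■□
□□□■■□□
□□□□□□□
step 19: □□□□□□□
□□□□□□□
□□■□■>□
□□■□□■□
□□□■■□□
□□□□□□□
step 20: □□□□□□□
□□□□□^□
□□■□■□□
□□■□□■□
□□□■■□□
□□□□□□□
step 21: □□□□□□□
□□□□□■>
□□■□■□□
□□■□□■□
□□□■■□□
□□□□□□□
step 22: □□□□□□□
□□□□□■■
□□■□■□v
□□■□□■□
□□□■■□□
□□□□□□□
step 23: □□□□□□□
□□□□□■■
□□■□■<■
□□■□□■□
□□□■■□□
□□□□□□□
step 24: □□□□□□□
□□□□□^■
□□■□■■■
□□■□□■□
□□□■■□□
□□□□□□□
step 25: □□□□□□□
□□□□<□■
□□■□■■■
□□■□□■□
□□□■■□□
□□□□□□□
step 26: □□□□^□□
□□□□■□■
□□■□■■■
□□■□□■□
□□□■■□□
□□□□□□□
step 27: □□□□■>□
□□□□■□■
□□■□■■■
□□■□□■□
□□□■■□□
□□□□□□□
step 28: □□□□■■□
□□□□■v■
□□■□■■■
□□■□□■□
□□□■■□□
□□□□□□□
step 29: □□□□■■□
□□□□<■■
□□■□■■■
□□■□□■□
□□□■■□□
□□□□□□□
step 30: □□□□■■□
□□□□□■■
□□■□v■■
□□■□□■□
□□□■■□□
□□□□□□□
step 31: □□□□■■□
□□□□□■■
□□■□□>■
□□■□□■□
□□□■■□□
□□□□□□□
step 32: □□□□■■□
□□□□□^■
□□■□□□■
□□■□□■□
□□□■■□□
□□□□□□□
step 33: □□□□■■□
□□□□<□■
□□■□□□■
□□■□□■□
□□□■■□□
□□□□□□□
step 34: □□□□^■□
□□□□■□■
□□■□□□■
□□■□□■□
□□□■■□□
□□□□□□□
step 35: □□□<□■□
□□□□■□■
□□■□□□■
□□■□□■□
□□□■■□□
□□□□□□□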